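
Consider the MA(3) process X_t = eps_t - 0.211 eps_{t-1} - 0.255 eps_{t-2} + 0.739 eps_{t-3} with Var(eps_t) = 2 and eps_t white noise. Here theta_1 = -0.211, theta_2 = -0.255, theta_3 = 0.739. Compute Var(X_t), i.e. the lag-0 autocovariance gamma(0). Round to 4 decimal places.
\gamma(0) = 3.3113

For an MA(q) process X_t = eps_t + sum_i theta_i eps_{t-i} with
Var(eps_t) = sigma^2, the variance is
  gamma(0) = sigma^2 * (1 + sum_i theta_i^2).
  sum_i theta_i^2 = (-0.211)^2 + (-0.255)^2 + (0.739)^2 = 0.044521 + 0.065025 + 0.546121 = 0.655667.
  gamma(0) = 2 * (1 + 0.655667) = 2 * 1.655667 = 3.311334, which rounds to 3.3113.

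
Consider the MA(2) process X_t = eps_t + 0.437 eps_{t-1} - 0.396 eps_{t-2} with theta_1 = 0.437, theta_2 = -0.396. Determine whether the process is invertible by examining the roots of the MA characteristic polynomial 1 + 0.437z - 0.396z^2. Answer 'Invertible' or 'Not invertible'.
\text{Invertible}

The MA(q) characteristic polynomial is P(z) = 1 + 0.437z - 0.396z^2.
Invertibility requires all roots to lie outside the unit circle, i.e. |z| > 1 for every root.
Set 1 + (0.437) z + (-0.396) z^2 = 0, i.e. a z^2 + b z + c = 0 with a = -0.396, b = 0.437, c = 1.
Discriminant D = b^2 - 4ac = (0.437)^2 - 4*(-0.396)*1 = 0.190969 - (-1.584) = 1.774969.
D >= 0, so the roots are real: z = (-b +/- sqrt(D)) / (2a) = (-0.437 +/- 1.33228) / (-0.792).
  z_1 = (-0.437 + 1.33228) / (-0.792) = -1.1304,   |z_1| = 1.1304.
  z_2 = (-0.437 - 1.33228) / (-0.792) = 2.2339,   |z_2| = 2.2339.
Moduli of all roots: 1.1304, 2.2339.
All moduli strictly greater than 1? Yes.
Verdict: Invertible.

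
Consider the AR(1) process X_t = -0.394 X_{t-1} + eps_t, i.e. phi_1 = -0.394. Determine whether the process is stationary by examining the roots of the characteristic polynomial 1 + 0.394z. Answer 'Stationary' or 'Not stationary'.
\text{Stationary}

The AR(p) characteristic polynomial is P(z) = 1 + 0.394z.
Stationarity requires all roots to lie outside the unit circle, i.e. |z| > 1 for every root.
This is linear in z: 1 + (0.394) z = 0  =>  z = -1/(0.394) = -2.538071,  |z| = 2.538071.
Moduli of all roots: 2.5381.
All moduli strictly greater than 1? Yes.
Verdict: Stationary.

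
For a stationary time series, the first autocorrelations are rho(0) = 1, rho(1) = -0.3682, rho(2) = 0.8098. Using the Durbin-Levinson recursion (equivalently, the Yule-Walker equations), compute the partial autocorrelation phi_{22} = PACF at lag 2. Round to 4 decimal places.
\phi_{22} = 0.7800

The PACF at lag k is phi_{kk}, the last component of the solution
to the Yule-Walker system G_k phi = r_k where
  (G_k)_{ij} = rho(|i - j|), (r_k)_i = rho(i), i,j = 1..k.
Equivalently, Durbin-Levinson gives phi_{kk} iteratively:
  phi_{11} = rho(1)
  phi_{kk} = [rho(k) - sum_{j=1..k-1} phi_{k-1,j} rho(k-j)]
            / [1 - sum_{j=1..k-1} phi_{k-1,j} rho(j)],
  phi_{k,j} = phi_{k-1,j} - phi_{kk} phi_{k-1,k-j},  j = 1..k-1.
Step k = 1:
  phi_11 = rho(1) = -0.3682.
Step k = 2:
  phi_22 = [rho(2) - phi_11 rho(1)] / [1 - phi_11 rho(1)] = [0.8098 - (-0.3682)(-0.3682)] / [1 - (-0.3682)(-0.3682)]
         = 0.67422876 / 0.86442876 = 0.78.
Therefore phi_{22} = 0.7800.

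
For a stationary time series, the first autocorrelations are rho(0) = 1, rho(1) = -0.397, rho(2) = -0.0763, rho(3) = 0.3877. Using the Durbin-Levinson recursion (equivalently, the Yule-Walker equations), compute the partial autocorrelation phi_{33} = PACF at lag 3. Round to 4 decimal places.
\phi_{33} = 0.3071

The PACF at lag k is phi_{kk}, the last component of the solution
to the Yule-Walker system G_k phi = r_k where
  (G_k)_{ij} = rho(|i - j|), (r_k)_i = rho(i), i,j = 1..k.
Equivalently, Durbin-Levinson gives phi_{kk} iteratively:
  phi_{11} = rho(1)
  phi_{kk} = [rho(k) - sum_{j=1..k-1} phi_{k-1,j} rho(k-j)]
            / [1 - sum_{j=1..k-1} phi_{k-1,j} rho(j)],
  phi_{k,j} = phi_{k-1,j} - phi_{kk} phi_{k-1,k-j},  j = 1..k-1.
Step k = 1:
  phi_11 = rho(1) = -0.397.
Step k = 2:
  phi_22 = [rho(2) - phi_11 rho(1)] / [1 - phi_11 rho(1)] = [-0.0763 - (-0.397)(-0.397)] / [1 - (-0.397)(-0.397)]
         = -0.233909 / 0.842391 = -0.277673.
  Update: phi_21 = phi_11 - phi_22 phi_11 = -0.397 - (-0.277673)(-0.397) = -0.507236.
Step k = 3:
  phi_33 = [rho(3) - phi_21 rho(2) - phi_22 rho(1)] / [1 - phi_21 rho(1) - phi_22 rho(2)]
    numerator   = 0.3877 - (-0.507236)(-0.0763) - (-0.277673)(-0.397) = 0.23876182
    denominator = 1 - (-0.507236)(-0.397) - (-0.277673)(-0.0763) = 0.77744085
  phi_33 = 0.23876182 / 0.77744085 = 0.3071.
Therefore phi_{33} = 0.3071.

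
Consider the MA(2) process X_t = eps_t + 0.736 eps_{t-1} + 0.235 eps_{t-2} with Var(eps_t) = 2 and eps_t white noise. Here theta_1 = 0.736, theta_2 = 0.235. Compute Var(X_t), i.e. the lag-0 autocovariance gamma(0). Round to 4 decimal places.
\gamma(0) = 3.1938

For an MA(q) process X_t = eps_t + sum_i theta_i eps_{t-i} with
Var(eps_t) = sigma^2, the variance is
  gamma(0) = sigma^2 * (1 + sum_i theta_i^2).
  sum_i theta_i^2 = (0.736)^2 + (0.235)^2 = 0.541696 + 0.055225 = 0.596921.
  gamma(0) = 2 * (1 + 0.596921) = 2 * 1.596921 = 3.193842, which rounds to 3.1938.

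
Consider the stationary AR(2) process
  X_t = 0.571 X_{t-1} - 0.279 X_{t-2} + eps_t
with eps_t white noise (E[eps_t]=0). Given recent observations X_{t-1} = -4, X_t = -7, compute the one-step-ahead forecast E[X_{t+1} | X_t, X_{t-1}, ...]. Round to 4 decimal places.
E[X_{t+1} \mid \mathcal F_t] = -2.8810

For an AR(p) model X_t = c + sum_i phi_i X_{t-i} + eps_t, the
one-step-ahead conditional mean is
  E[X_{t+1} | X_t, ...] = c + sum_i phi_i X_{t+1-i}.
Substitute known values:
  E[X_{t+1} | ...] = (0.571) * (-7) + (-0.279) * (-4)
                   = -2.8810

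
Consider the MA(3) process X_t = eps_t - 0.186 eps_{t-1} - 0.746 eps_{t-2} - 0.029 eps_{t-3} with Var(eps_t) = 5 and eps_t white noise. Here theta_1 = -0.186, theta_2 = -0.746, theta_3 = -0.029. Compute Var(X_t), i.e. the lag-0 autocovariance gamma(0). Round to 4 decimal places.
\gamma(0) = 7.9598

For an MA(q) process X_t = eps_t + sum_i theta_i eps_{t-i} with
Var(eps_t) = sigma^2, the variance is
  gamma(0) = sigma^2 * (1 + sum_i theta_i^2).
  sum_i theta_i^2 = (-0.186)^2 + (-0.746)^2 + (-0.029)^2 = 0.034596 + 0.556516 + 0.000841 = 0.591953.
  gamma(0) = 5 * (1 + 0.591953) = 5 * 1.591953 = 7.959765, which rounds to 7.9598.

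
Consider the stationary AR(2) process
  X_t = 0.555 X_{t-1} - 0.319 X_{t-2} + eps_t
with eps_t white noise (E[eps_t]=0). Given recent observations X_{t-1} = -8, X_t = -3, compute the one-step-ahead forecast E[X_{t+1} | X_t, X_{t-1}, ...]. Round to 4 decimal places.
E[X_{t+1} \mid \mathcal F_t] = 0.8870

For an AR(p) model X_t = c + sum_i phi_i X_{t-i} + eps_t, the
one-step-ahead conditional mean is
  E[X_{t+1} | X_t, ...] = c + sum_i phi_i X_{t+1-i}.
Substitute known values:
  E[X_{t+1} | ...] = (0.555) * (-3) + (-0.319) * (-8)
                   = 0.8870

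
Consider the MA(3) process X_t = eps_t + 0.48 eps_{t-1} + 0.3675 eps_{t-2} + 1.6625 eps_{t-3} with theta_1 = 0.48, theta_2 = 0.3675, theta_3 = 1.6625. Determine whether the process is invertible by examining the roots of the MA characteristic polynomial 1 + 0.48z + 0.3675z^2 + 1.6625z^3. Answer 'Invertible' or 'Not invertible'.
\text{Not invertible}

The MA(q) characteristic polynomial is P(z) = 1 + 0.48z + 0.3675z^2 + 1.6625z^3.
Invertibility requires all roots to lie outside the unit circle, i.e. |z| > 1 for every root.
Degree 3: look for a simple real root z0 first, then factor out (1 - z/z0) and solve the remaining quadratic.
Testing z0 = -0.8: P(-0.8) = 1 + (0.48)(-0.8) + (0.3675)(-0.8)^2 + (1.6625)(-0.8)^3
  = 1 + (-0.384) + (0.2352) + (-0.8512) = 0.  So z_0 = -0.8 is a root, |z_0| = 0.8.
Divide out the factor (1 + 1.25 z) = (1 - z/z0) (since 1/z0 = -1.25):
  P(z) = (1 + 1.25 z)(1 + (-0.77) z + (1.33) z^2)
  [check: z-coef -0.77 - (-1.25) = 0.48; z^2-coef 1.33 - (-1.25)(-0.77) = 0.3675; z^3-coef -(-1.25)(1.33) = 1.6625.]
Remaining roots from the quadratic factor 1 + (-0.77) z + (1.33) z^2:
  Set 1 + (-0.77) z + (1.33) z^2 = 0, i.e. a z^2 + b z + c = 0 with a = 1.33, b = -0.77, c = 1.
  Discriminant D = b^2 - 4ac = (-0.77)^2 - 4*(1.33)*1 = 0.5929 - (5.32) = -4.7271.
  D < 0, so the roots are the complex-conjugate pair z = (-b +/- i sqrt(-D)) / (2a) = 0.2895 +/- 0.8174i.
  For a conjugate pair |z|^2 = z * conj(z) = (product of roots) = c/a = 1/(1.33) = 0.75188, so |z| = sqrt(0.75188) = 0.8671 for both roots.
Moduli of all roots: 0.8000, 0.8671, 0.8671.
All moduli strictly greater than 1? No.
Verdict: Not invertible.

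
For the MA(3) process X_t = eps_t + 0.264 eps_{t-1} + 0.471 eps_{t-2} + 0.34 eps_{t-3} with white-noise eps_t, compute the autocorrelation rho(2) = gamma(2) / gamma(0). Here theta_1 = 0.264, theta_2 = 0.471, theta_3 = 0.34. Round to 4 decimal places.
\rho(2) = 0.3985

For an MA(q) process with theta_0 = 1, the autocovariance is
  gamma(k) = sigma^2 * sum_{i=0..q-k} theta_i * theta_{i+k},
and rho(k) = gamma(k) / gamma(0). Sigma^2 cancels.
  numerator   = (1)*(0.471) + (0.264)*(0.34) = 0.56076.
  denominator = (1)^2 + (0.264)^2 + (0.471)^2 + (0.34)^2 = 1.407137.
  rho(2) = 0.56076 / 1.407137 = 0.3985.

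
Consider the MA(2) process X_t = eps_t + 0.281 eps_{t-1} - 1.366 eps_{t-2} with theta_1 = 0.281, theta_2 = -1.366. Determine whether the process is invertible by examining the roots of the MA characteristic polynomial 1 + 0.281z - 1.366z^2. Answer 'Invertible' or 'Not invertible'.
\text{Not invertible}

The MA(q) characteristic polynomial is P(z) = 1 + 0.281z - 1.366z^2.
Invertibility requires all roots to lie outside the unit circle, i.e. |z| > 1 for every root.
Set 1 + (0.281) z + (-1.366) z^2 = 0, i.e. a z^2 + b z + c = 0 with a = -1.366, b = 0.281, c = 1.
Discriminant D = b^2 - 4ac = (0.281)^2 - 4*(-1.366)*1 = 0.078961 - (-5.464) = 5.542961.
D >= 0, so the roots are real: z = (-b +/- sqrt(D)) / (2a) = (-0.281 +/- 2.354349) / (-2.732).
  z_1 = (-0.281 + 2.354349) / (-2.732) = -0.7589,   |z_1| = 0.7589.
  z_2 = (-0.281 - 2.354349) / (-2.732) = 0.9646,   |z_2| = 0.9646.
Moduli of all roots: 0.7589, 0.9646.
All moduli strictly greater than 1? No.
Verdict: Not invertible.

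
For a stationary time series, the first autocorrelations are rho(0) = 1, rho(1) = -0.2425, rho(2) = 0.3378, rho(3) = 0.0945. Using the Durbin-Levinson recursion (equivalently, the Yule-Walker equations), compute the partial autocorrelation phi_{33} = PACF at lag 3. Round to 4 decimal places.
\phi_{33} = 0.2609

The PACF at lag k is phi_{kk}, the last component of the solution
to the Yule-Walker system G_k phi = r_k where
  (G_k)_{ij} = rho(|i - j|), (r_k)_i = rho(i), i,j = 1..k.
Equivalently, Durbin-Levinson gives phi_{kk} iteratively:
  phi_{11} = rho(1)
  phi_{kk} = [rho(k) - sum_{j=1..k-1} phi_{k-1,j} rho(k-j)]
            / [1 - sum_{j=1..k-1} phi_{k-1,j} rho(j)],
  phi_{k,j} = phi_{k-1,j} - phi_{kk} phi_{k-1,k-j},  j = 1..k-1.
Step k = 1:
  phi_11 = rho(1) = -0.2425.
Step k = 2:
  phi_22 = [rho(2) - phi_11 rho(1)] / [1 - phi_11 rho(1)] = [0.3378 - (-0.2425)(-0.2425)] / [1 - (-0.2425)(-0.2425)]
         = 0.27899375 / 0.94119375 = 0.296425.
  Update: phi_21 = phi_11 - phi_22 phi_11 = -0.2425 - (0.296425)(-0.2425) = -0.170617.
Step k = 3:
  phi_33 = [rho(3) - phi_21 rho(2) - phi_22 rho(1)] / [1 - phi_21 rho(1) - phi_22 rho(2)]
    numerator   = 0.0945 - (-0.170617)(0.3378) - (0.296425)(-0.2425) = 0.22401753
    denominator = 1 - (-0.170617)(-0.2425) - (0.296425)(0.3378) = 0.85849291
  phi_33 = 0.22401753 / 0.85849291 = 0.2609.
Therefore phi_{33} = 0.2609.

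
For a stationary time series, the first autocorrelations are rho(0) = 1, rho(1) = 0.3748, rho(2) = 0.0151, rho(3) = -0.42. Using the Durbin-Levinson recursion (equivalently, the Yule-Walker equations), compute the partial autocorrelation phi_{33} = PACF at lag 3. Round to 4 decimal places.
\phi_{33} = -0.4420

The PACF at lag k is phi_{kk}, the last component of the solution
to the Yule-Walker system G_k phi = r_k where
  (G_k)_{ij} = rho(|i - j|), (r_k)_i = rho(i), i,j = 1..k.
Equivalently, Durbin-Levinson gives phi_{kk} iteratively:
  phi_{11} = rho(1)
  phi_{kk} = [rho(k) - sum_{j=1..k-1} phi_{k-1,j} rho(k-j)]
            / [1 - sum_{j=1..k-1} phi_{k-1,j} rho(j)],
  phi_{k,j} = phi_{k-1,j} - phi_{kk} phi_{k-1,k-j},  j = 1..k-1.
Step k = 1:
  phi_11 = rho(1) = 0.3748.
Step k = 2:
  phi_22 = [rho(2) - phi_11 rho(1)] / [1 - phi_11 rho(1)] = [0.0151 - (0.3748)(0.3748)] / [1 - (0.3748)(0.3748)]
         = -0.12537504 / 0.85952496 = -0.145866.
  Update: phi_21 = phi_11 - phi_22 phi_11 = 0.3748 - (-0.145866)(0.3748) = 0.42947.
Step k = 3:
  phi_33 = [rho(3) - phi_21 rho(2) - phi_22 rho(1)] / [1 - phi_21 rho(1) - phi_22 rho(2)]
    numerator   = -0.42 - (0.42947)(0.0151) - (-0.145866)(0.3748) = -0.37181461
    denominator = 1 - (0.42947)(0.3748) - (-0.145866)(0.0151) = 0.84123707
  phi_33 = -0.37181461 / 0.84123707 = -0.442.
Therefore phi_{33} = -0.4420.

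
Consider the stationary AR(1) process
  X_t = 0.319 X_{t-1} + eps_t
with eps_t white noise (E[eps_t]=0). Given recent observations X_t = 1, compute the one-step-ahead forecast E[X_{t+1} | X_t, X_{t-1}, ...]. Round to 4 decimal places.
E[X_{t+1} \mid \mathcal F_t] = 0.3190

For an AR(p) model X_t = c + sum_i phi_i X_{t-i} + eps_t, the
one-step-ahead conditional mean is
  E[X_{t+1} | X_t, ...] = c + sum_i phi_i X_{t+1-i}.
Substitute known values:
  E[X_{t+1} | ...] = (0.319) * (1)
                   = 0.3190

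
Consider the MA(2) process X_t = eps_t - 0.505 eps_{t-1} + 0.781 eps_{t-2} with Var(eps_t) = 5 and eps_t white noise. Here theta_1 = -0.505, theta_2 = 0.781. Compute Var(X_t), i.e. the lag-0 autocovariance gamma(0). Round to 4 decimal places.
\gamma(0) = 9.3249

For an MA(q) process X_t = eps_t + sum_i theta_i eps_{t-i} with
Var(eps_t) = sigma^2, the variance is
  gamma(0) = sigma^2 * (1 + sum_i theta_i^2).
  sum_i theta_i^2 = (-0.505)^2 + (0.781)^2 = 0.255025 + 0.609961 = 0.864986.
  gamma(0) = 5 * (1 + 0.864986) = 5 * 1.864986 = 9.32493, which rounds to 9.3249.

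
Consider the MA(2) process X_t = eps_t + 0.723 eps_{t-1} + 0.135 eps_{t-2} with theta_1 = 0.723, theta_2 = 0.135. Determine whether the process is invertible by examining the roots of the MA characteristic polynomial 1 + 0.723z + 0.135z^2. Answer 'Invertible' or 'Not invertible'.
\text{Invertible}

The MA(q) characteristic polynomial is P(z) = 1 + 0.723z + 0.135z^2.
Invertibility requires all roots to lie outside the unit circle, i.e. |z| > 1 for every root.
Set 1 + (0.723) z + (0.135) z^2 = 0, i.e. a z^2 + b z + c = 0 with a = 0.135, b = 0.723, c = 1.
Discriminant D = b^2 - 4ac = (0.723)^2 - 4*(0.135)*1 = 0.522729 - (0.54) = -0.017271.
D < 0, so the roots are the complex-conjugate pair z = (-b +/- i sqrt(-D)) / (2a) = -2.6778 +/- 0.4867i.
For a conjugate pair |z|^2 = z * conj(z) = (product of roots) = c/a = 1/(0.135) = 7.407407, so |z| = sqrt(7.407407) = 2.7217 for both roots.
Moduli of all roots: 2.7217, 2.7217.
All moduli strictly greater than 1? Yes.
Verdict: Invertible.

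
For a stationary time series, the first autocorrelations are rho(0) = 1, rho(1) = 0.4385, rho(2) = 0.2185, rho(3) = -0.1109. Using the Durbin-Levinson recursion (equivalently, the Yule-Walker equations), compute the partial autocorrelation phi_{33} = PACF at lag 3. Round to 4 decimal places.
\phi_{33} = -0.2700

The PACF at lag k is phi_{kk}, the last component of the solution
to the Yule-Walker system G_k phi = r_k where
  (G_k)_{ij} = rho(|i - j|), (r_k)_i = rho(i), i,j = 1..k.
Equivalently, Durbin-Levinson gives phi_{kk} iteratively:
  phi_{11} = rho(1)
  phi_{kk} = [rho(k) - sum_{j=1..k-1} phi_{k-1,j} rho(k-j)]
            / [1 - sum_{j=1..k-1} phi_{k-1,j} rho(j)],
  phi_{k,j} = phi_{k-1,j} - phi_{kk} phi_{k-1,k-j},  j = 1..k-1.
Step k = 1:
  phi_11 = rho(1) = 0.4385.
Step k = 2:
  phi_22 = [rho(2) - phi_11 rho(1)] / [1 - phi_11 rho(1)] = [0.2185 - (0.4385)(0.4385)] / [1 - (0.4385)(0.4385)]
         = 0.02621775 / 0.80771775 = 0.032459.
  Update: phi_21 = phi_11 - phi_22 phi_11 = 0.4385 - (0.032459)(0.4385) = 0.424267.
Step k = 3:
  phi_33 = [rho(3) - phi_21 rho(2) - phi_22 rho(1)] / [1 - phi_21 rho(1) - phi_22 rho(2)]
    numerator   = -0.1109 - (0.424267)(0.2185) - (0.032459)(0.4385) = -0.21783557
    denominator = 1 - (0.424267)(0.4385) - (0.032459)(0.2185) = 0.80686675
  phi_33 = -0.21783557 / 0.80686675 = -0.27.
Therefore phi_{33} = -0.2700.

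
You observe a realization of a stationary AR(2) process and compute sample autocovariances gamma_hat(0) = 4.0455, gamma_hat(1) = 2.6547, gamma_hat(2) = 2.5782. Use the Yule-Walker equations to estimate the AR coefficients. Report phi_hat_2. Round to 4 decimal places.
\hat\phi_{2} = 0.3630

The Yule-Walker equations for an AR(p) process read, in matrix form,
  Gamma_p phi = r_p,   with   (Gamma_p)_{ij} = gamma(|i - j|),
                       (r_p)_i = gamma(i),   i,j = 1..p.
Substitute the sample gammas (Toeplitz matrix and right-hand side of size 2):
  Gamma_p = [[4.0455, 2.6547], [2.6547, 4.0455]]
  r_p     = [2.6547, 2.5782]
Written out:
  4.0455 phi_1 + 2.6547 phi_2 = 2.6547
  2.6547 phi_1 + 4.0455 phi_2 = 2.5782
Solve by Cramer's rule:
  det = gamma(0)^2 - gamma(1)^2 = (4.0455)^2 - (2.6547)^2 = 16.36607025 - 7.04743209 = 9.31863816
  phi_hat_1 = [gamma(1) gamma(0) - gamma(1) gamma(2)] / det = [(2.6547)(4.0455) - (2.6547)(2.5782)] / 9.31863816 = 3.89524131 / 9.31863816 = 0.418
  phi_hat_2 = [gamma(0) gamma(2) - gamma(1)^2] / det = [(4.0455)(2.5782) - (2.6547)^2] / 9.31863816 = 3.38267601 / 9.31863816 = 0.363
So phi_hat = [0.4180, 0.3630].
Therefore phi_hat_2 = 0.3630.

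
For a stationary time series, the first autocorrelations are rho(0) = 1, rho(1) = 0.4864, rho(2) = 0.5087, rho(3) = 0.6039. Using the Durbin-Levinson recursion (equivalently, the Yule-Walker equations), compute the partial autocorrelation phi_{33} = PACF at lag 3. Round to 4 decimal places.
\phi_{33} = 0.4071

The PACF at lag k is phi_{kk}, the last component of the solution
to the Yule-Walker system G_k phi = r_k where
  (G_k)_{ij} = rho(|i - j|), (r_k)_i = rho(i), i,j = 1..k.
Equivalently, Durbin-Levinson gives phi_{kk} iteratively:
  phi_{11} = rho(1)
  phi_{kk} = [rho(k) - sum_{j=1..k-1} phi_{k-1,j} rho(k-j)]
            / [1 - sum_{j=1..k-1} phi_{k-1,j} rho(j)],
  phi_{k,j} = phi_{k-1,j} - phi_{kk} phi_{k-1,k-j},  j = 1..k-1.
Step k = 1:
  phi_11 = rho(1) = 0.4864.
Step k = 2:
  phi_22 = [rho(2) - phi_11 rho(1)] / [1 - phi_11 rho(1)] = [0.5087 - (0.4864)(0.4864)] / [1 - (0.4864)(0.4864)]
         = 0.27211504 / 0.76341504 = 0.356444.
  Update: phi_21 = phi_11 - phi_22 phi_11 = 0.4864 - (0.356444)(0.4864) = 0.313025.
Step k = 3:
  phi_33 = [rho(3) - phi_21 rho(2) - phi_22 rho(1)] / [1 - phi_21 rho(1) - phi_22 rho(2)]
    numerator   = 0.6039 - (0.313025)(0.5087) - (0.356444)(0.4864) = 0.27128939
    denominator = 1 - (0.313025)(0.4864) - (0.356444)(0.5087) = 0.66642115
  phi_33 = 0.27128939 / 0.66642115 = 0.4071.
Therefore phi_{33} = 0.4071.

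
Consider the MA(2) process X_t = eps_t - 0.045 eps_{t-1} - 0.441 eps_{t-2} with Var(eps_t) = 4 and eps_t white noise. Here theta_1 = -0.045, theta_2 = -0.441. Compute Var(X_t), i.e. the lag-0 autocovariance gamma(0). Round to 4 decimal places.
\gamma(0) = 4.7860

For an MA(q) process X_t = eps_t + sum_i theta_i eps_{t-i} with
Var(eps_t) = sigma^2, the variance is
  gamma(0) = sigma^2 * (1 + sum_i theta_i^2).
  sum_i theta_i^2 = (-0.045)^2 + (-0.441)^2 = 0.002025 + 0.194481 = 0.196506.
  gamma(0) = 4 * (1 + 0.196506) = 4 * 1.196506 = 4.786024, which rounds to 4.7860.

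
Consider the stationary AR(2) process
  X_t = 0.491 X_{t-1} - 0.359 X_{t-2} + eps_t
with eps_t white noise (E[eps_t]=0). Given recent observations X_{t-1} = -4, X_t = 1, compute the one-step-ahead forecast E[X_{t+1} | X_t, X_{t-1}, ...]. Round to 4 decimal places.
E[X_{t+1} \mid \mathcal F_t] = 1.9270

For an AR(p) model X_t = c + sum_i phi_i X_{t-i} + eps_t, the
one-step-ahead conditional mean is
  E[X_{t+1} | X_t, ...] = c + sum_i phi_i X_{t+1-i}.
Substitute known values:
  E[X_{t+1} | ...] = (0.491) * (1) + (-0.359) * (-4)
                   = 1.9270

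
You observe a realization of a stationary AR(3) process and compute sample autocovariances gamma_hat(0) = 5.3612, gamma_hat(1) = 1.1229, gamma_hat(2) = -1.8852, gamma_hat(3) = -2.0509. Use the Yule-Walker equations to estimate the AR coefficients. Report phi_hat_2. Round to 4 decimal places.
\hat\phi_{2} = -0.3420

The Yule-Walker equations for an AR(p) process read, in matrix form,
  Gamma_p phi = r_p,   with   (Gamma_p)_{ij} = gamma(|i - j|),
                       (r_p)_i = gamma(i),   i,j = 1..p.
Substitute the sample gammas (Toeplitz matrix and right-hand side of size 3):
  Gamma_p = [[5.3612, 1.1229, -1.8852], [1.1229, 5.3612, 1.1229], [-1.8852, 1.1229, 5.3612]]
  r_p     = [1.1229, -1.8852, -2.0509]
Written out (R1..R3):
  (R1) 5.3612 phi_1 + 1.1229 phi_2 - 1.8852 phi_3 = 1.1229
  (R2) 1.1229 phi_1 + 5.3612 phi_2 + 1.1229 phi_3 = -1.8852
  (R3) -1.8852 phi_1 + 1.1229 phi_2 + 5.3612 phi_3 = -2.0509
Gaussian elimination:
  R2 <- R2 - (1.1229/5.3612) R1 = R2 - (0.209449) R1:  5.126009 phi_2 + 1.517754 phi_3 = -2.120391
  R3 <- R3 - (-1.8852/5.3612) R1 = R3 - (-0.351638) R1:  1.517754 phi_2 + 4.698293 phi_3 = -1.656046
  R3 <- R3 - (1.517754/5.126009) R2 = R3 - (0.296089) R2:  4.248903 phi_3 = -1.028222
Back-substitution:
  phi_hat_3 = -1.028222 / 4.248903 = -0.241997
  phi_hat_2 = (-2.120391 - (1.517754)(-0.241997)) / 5.126009 = -0.342001
  phi_hat_1 = (1.1229 - (1.1229)(-0.342001) - (-1.8852)(-0.241997)) / 5.3612 = 0.195986
So phi_hat = [0.1960, -0.3420, -0.2420].
Therefore phi_hat_2 = -0.3420.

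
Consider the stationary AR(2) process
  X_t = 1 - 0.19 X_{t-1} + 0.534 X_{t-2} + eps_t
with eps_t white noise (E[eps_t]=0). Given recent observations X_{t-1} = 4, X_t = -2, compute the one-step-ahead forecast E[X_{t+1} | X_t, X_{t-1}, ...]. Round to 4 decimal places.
E[X_{t+1} \mid \mathcal F_t] = 3.5160

For an AR(p) model X_t = c + sum_i phi_i X_{t-i} + eps_t, the
one-step-ahead conditional mean is
  E[X_{t+1} | X_t, ...] = c + sum_i phi_i X_{t+1-i}.
Substitute known values:
  E[X_{t+1} | ...] = 1 + (-0.19) * (-2) + (0.534) * (4)
                   = 3.5160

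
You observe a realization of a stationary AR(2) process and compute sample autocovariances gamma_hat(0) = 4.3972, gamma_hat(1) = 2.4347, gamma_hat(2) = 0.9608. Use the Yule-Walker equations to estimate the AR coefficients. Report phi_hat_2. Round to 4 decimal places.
\hat\phi_{2} = -0.1270

The Yule-Walker equations for an AR(p) process read, in matrix form,
  Gamma_p phi = r_p,   with   (Gamma_p)_{ij} = gamma(|i - j|),
                       (r_p)_i = gamma(i),   i,j = 1..p.
Substitute the sample gammas (Toeplitz matrix and right-hand side of size 2):
  Gamma_p = [[4.3972, 2.4347], [2.4347, 4.3972]]
  r_p     = [2.4347, 0.9608]
Written out:
  4.3972 phi_1 + 2.4347 phi_2 = 2.4347
  2.4347 phi_1 + 4.3972 phi_2 = 0.9608
Solve by Cramer's rule:
  det = gamma(0)^2 - gamma(1)^2 = (4.3972)^2 - (2.4347)^2 = 19.33536784 - 5.92776409 = 13.40760375
  phi_hat_1 = [gamma(1) gamma(0) - gamma(1) gamma(2)] / det = [(2.4347)(4.3972) - (2.4347)(0.9608)] / 13.40760375 = 8.36660308 / 13.40760375 = 0.624
  phi_hat_2 = [gamma(0) gamma(2) - gamma(1)^2] / det = [(4.3972)(0.9608) - (2.4347)^2] / 13.40760375 = -1.70293433 / 13.40760375 = -0.127
So phi_hat = [0.6240, -0.1270].
Therefore phi_hat_2 = -0.1270.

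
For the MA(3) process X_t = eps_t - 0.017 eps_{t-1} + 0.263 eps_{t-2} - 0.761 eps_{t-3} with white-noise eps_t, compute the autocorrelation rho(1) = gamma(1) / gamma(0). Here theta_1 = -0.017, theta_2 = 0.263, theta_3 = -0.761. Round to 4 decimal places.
\rho(1) = -0.1344

For an MA(q) process with theta_0 = 1, the autocovariance is
  gamma(k) = sigma^2 * sum_{i=0..q-k} theta_i * theta_{i+k},
and rho(k) = gamma(k) / gamma(0). Sigma^2 cancels.
  numerator   = (1)*(-0.017) + (-0.017)*(0.263) + (0.263)*(-0.761) = -0.221614.
  denominator = (1)^2 + (-0.017)^2 + (0.263)^2 + (-0.761)^2 = 1.648579.
  rho(1) = -0.221614 / 1.648579 = -0.1344.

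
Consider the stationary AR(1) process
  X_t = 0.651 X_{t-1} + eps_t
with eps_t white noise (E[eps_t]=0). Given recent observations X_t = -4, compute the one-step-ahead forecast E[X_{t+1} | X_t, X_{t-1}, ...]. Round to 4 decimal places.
E[X_{t+1} \mid \mathcal F_t] = -2.6040

For an AR(p) model X_t = c + sum_i phi_i X_{t-i} + eps_t, the
one-step-ahead conditional mean is
  E[X_{t+1} | X_t, ...] = c + sum_i phi_i X_{t+1-i}.
Substitute known values:
  E[X_{t+1} | ...] = (0.651) * (-4)
                   = -2.6040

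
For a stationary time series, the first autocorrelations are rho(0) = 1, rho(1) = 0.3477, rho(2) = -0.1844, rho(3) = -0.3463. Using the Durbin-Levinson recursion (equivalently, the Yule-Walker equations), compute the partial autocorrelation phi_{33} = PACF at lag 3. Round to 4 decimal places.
\phi_{33} = -0.1800

The PACF at lag k is phi_{kk}, the last component of the solution
to the Yule-Walker system G_k phi = r_k where
  (G_k)_{ij} = rho(|i - j|), (r_k)_i = rho(i), i,j = 1..k.
Equivalently, Durbin-Levinson gives phi_{kk} iteratively:
  phi_{11} = rho(1)
  phi_{kk} = [rho(k) - sum_{j=1..k-1} phi_{k-1,j} rho(k-j)]
            / [1 - sum_{j=1..k-1} phi_{k-1,j} rho(j)],
  phi_{k,j} = phi_{k-1,j} - phi_{kk} phi_{k-1,k-j},  j = 1..k-1.
Step k = 1:
  phi_11 = rho(1) = 0.3477.
Step k = 2:
  phi_22 = [rho(2) - phi_11 rho(1)] / [1 - phi_11 rho(1)] = [-0.1844 - (0.3477)(0.3477)] / [1 - (0.3477)(0.3477)]
         = -0.30529529 / 0.87910471 = -0.34728.
  Update: phi_21 = phi_11 - phi_22 phi_11 = 0.3477 - (-0.34728)(0.3477) = 0.468449.
Step k = 3:
  phi_33 = [rho(3) - phi_21 rho(2) - phi_22 rho(1)] / [1 - phi_21 rho(1) - phi_22 rho(2)]
    numerator   = -0.3463 - (0.468449)(-0.1844) - (-0.34728)(0.3477) = -0.13916879
    denominator = 1 - (0.468449)(0.3477) - (-0.34728)(-0.1844) = 0.77308183
  phi_33 = -0.13916879 / 0.77308183 = -0.18.
Therefore phi_{33} = -0.1800.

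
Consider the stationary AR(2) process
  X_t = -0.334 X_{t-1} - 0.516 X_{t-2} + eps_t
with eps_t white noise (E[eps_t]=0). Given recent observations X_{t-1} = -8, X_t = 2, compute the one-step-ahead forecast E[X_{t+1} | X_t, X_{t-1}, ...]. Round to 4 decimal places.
E[X_{t+1} \mid \mathcal F_t] = 3.4600

For an AR(p) model X_t = c + sum_i phi_i X_{t-i} + eps_t, the
one-step-ahead conditional mean is
  E[X_{t+1} | X_t, ...] = c + sum_i phi_i X_{t+1-i}.
Substitute known values:
  E[X_{t+1} | ...] = (-0.334) * (2) + (-0.516) * (-8)
                   = 3.4600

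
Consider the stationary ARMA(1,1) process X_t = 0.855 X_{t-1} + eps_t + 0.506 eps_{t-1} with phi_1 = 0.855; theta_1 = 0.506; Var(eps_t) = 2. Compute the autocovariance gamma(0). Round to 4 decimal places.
\gamma(0) = 15.7732

Multiply the model equation by X_{t-k} and take expectations. With theta_0 = psi_0 = 1 and psi_j the MA(infinity) weights, this gives
  gamma(k) - sum_i phi_i gamma(k-i) = c_k,
  c_k = sigma^2 * sum_{j=k..q} theta_j psi_{j-k}   (c_k = 0 for k > q),
using gamma(-m) = gamma(m).
psi-weights needed (psi_j = theta_j + sum_i phi_i psi_{j-i}):
  psi_1 = theta_1 + phi_1 = 0.506 + (0.855) = 1.361
Right-hand sides:
  c_0 = sigma^2 (1 + theta_1 psi_1) = 2 * (1 + (0.506)(1.361)) = 2 * 1.688666 = 3.377332
  c_1 = sigma^2 theta_1 = 2 * (0.506) = 1.012
  c_2 = 0
Equations for k = 0 and k = 1 (AR order 1):
  gamma(0) = phi_1 gamma(1) + c_0
  gamma(1) = phi_1 gamma(0) + c_1
Substituting the second into the first: gamma(0) (1 - phi_1^2) = c_0 + phi_1 c_1, so
  gamma(0) = (c_0 + phi_1 c_1) / (1 - phi_1^2) = (3.377332 + (0.855)(1.012)) / (1 - (0.855)^2) = 4.242592 / 0.268975 = 15.773183.
Therefore gamma(0) = 15.7732 (to 4 decimal places).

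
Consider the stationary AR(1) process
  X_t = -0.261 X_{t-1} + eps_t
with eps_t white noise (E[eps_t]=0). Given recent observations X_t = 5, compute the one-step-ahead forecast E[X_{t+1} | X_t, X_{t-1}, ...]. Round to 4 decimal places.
E[X_{t+1} \mid \mathcal F_t] = -1.3050

For an AR(p) model X_t = c + sum_i phi_i X_{t-i} + eps_t, the
one-step-ahead conditional mean is
  E[X_{t+1} | X_t, ...] = c + sum_i phi_i X_{t+1-i}.
Substitute known values:
  E[X_{t+1} | ...] = (-0.261) * (5)
                   = -1.3050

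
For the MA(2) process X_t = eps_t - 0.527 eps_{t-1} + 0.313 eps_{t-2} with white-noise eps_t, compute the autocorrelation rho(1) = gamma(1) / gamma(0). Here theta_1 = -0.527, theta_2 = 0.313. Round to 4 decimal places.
\rho(1) = -0.5030

For an MA(q) process with theta_0 = 1, the autocovariance is
  gamma(k) = sigma^2 * sum_{i=0..q-k} theta_i * theta_{i+k},
and rho(k) = gamma(k) / gamma(0). Sigma^2 cancels.
  numerator   = (1)*(-0.527) + (-0.527)*(0.313) = -0.691951.
  denominator = (1)^2 + (-0.527)^2 + (0.313)^2 = 1.375698.
  rho(1) = -0.691951 / 1.375698 = -0.5030.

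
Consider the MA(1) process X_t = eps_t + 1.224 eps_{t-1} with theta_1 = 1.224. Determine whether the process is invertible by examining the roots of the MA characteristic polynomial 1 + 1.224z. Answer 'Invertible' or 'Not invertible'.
\text{Not invertible}

The MA(q) characteristic polynomial is P(z) = 1 + 1.224z.
Invertibility requires all roots to lie outside the unit circle, i.e. |z| > 1 for every root.
This is linear in z: 1 + (1.224) z = 0  =>  z = -1/(1.224) = -0.816993,  |z| = 0.816993.
Moduli of all roots: 0.8170.
All moduli strictly greater than 1? No.
Verdict: Not invertible.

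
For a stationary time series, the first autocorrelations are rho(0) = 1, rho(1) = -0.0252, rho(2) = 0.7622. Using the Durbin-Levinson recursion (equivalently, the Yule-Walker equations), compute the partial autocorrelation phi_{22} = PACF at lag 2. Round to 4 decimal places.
\phi_{22} = 0.7620

The PACF at lag k is phi_{kk}, the last component of the solution
to the Yule-Walker system G_k phi = r_k where
  (G_k)_{ij} = rho(|i - j|), (r_k)_i = rho(i), i,j = 1..k.
Equivalently, Durbin-Levinson gives phi_{kk} iteratively:
  phi_{11} = rho(1)
  phi_{kk} = [rho(k) - sum_{j=1..k-1} phi_{k-1,j} rho(k-j)]
            / [1 - sum_{j=1..k-1} phi_{k-1,j} rho(j)],
  phi_{k,j} = phi_{k-1,j} - phi_{kk} phi_{k-1,k-j},  j = 1..k-1.
Step k = 1:
  phi_11 = rho(1) = -0.0252.
Step k = 2:
  phi_22 = [rho(2) - phi_11 rho(1)] / [1 - phi_11 rho(1)] = [0.7622 - (-0.0252)(-0.0252)] / [1 - (-0.0252)(-0.0252)]
         = 0.76156496 / 0.99936496 = 0.762.
Therefore phi_{22} = 0.7620.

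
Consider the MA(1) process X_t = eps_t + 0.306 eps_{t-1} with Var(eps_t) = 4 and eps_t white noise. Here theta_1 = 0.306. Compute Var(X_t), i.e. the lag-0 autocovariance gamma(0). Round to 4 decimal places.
\gamma(0) = 4.3745

For an MA(q) process X_t = eps_t + sum_i theta_i eps_{t-i} with
Var(eps_t) = sigma^2, the variance is
  gamma(0) = sigma^2 * (1 + sum_i theta_i^2).
  sum_i theta_i^2 = (0.306)^2 = 0.093636.
  gamma(0) = 4 * (1 + 0.093636) = 4 * 1.093636 = 4.374544, which rounds to 4.3745.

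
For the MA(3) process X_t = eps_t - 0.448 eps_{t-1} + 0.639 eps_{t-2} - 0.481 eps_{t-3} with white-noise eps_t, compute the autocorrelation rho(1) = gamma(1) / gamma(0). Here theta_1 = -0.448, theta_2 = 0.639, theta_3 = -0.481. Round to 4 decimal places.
\rho(1) = -0.5660

For an MA(q) process with theta_0 = 1, the autocovariance is
  gamma(k) = sigma^2 * sum_{i=0..q-k} theta_i * theta_{i+k},
and rho(k) = gamma(k) / gamma(0). Sigma^2 cancels.
  numerator   = (1)*(-0.448) + (-0.448)*(0.639) + (0.639)*(-0.481) = -1.041631.
  denominator = (1)^2 + (-0.448)^2 + (0.639)^2 + (-0.481)^2 = 1.840386.
  rho(1) = -1.041631 / 1.840386 = -0.5660.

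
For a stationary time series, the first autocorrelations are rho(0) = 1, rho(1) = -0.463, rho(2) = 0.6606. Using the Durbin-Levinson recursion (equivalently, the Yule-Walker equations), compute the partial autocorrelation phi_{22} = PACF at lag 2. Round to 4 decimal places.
\phi_{22} = 0.5680

The PACF at lag k is phi_{kk}, the last component of the solution
to the Yule-Walker system G_k phi = r_k where
  (G_k)_{ij} = rho(|i - j|), (r_k)_i = rho(i), i,j = 1..k.
Equivalently, Durbin-Levinson gives phi_{kk} iteratively:
  phi_{11} = rho(1)
  phi_{kk} = [rho(k) - sum_{j=1..k-1} phi_{k-1,j} rho(k-j)]
            / [1 - sum_{j=1..k-1} phi_{k-1,j} rho(j)],
  phi_{k,j} = phi_{k-1,j} - phi_{kk} phi_{k-1,k-j},  j = 1..k-1.
Step k = 1:
  phi_11 = rho(1) = -0.463.
Step k = 2:
  phi_22 = [rho(2) - phi_11 rho(1)] / [1 - phi_11 rho(1)] = [0.6606 - (-0.463)(-0.463)] / [1 - (-0.463)(-0.463)]
         = 0.446231 / 0.785631 = 0.568.
Therefore phi_{22} = 0.5680.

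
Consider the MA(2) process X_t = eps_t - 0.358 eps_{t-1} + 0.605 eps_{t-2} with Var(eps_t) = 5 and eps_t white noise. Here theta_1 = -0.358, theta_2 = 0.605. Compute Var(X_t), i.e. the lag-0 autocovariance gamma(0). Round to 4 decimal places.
\gamma(0) = 7.4709

For an MA(q) process X_t = eps_t + sum_i theta_i eps_{t-i} with
Var(eps_t) = sigma^2, the variance is
  gamma(0) = sigma^2 * (1 + sum_i theta_i^2).
  sum_i theta_i^2 = (-0.358)^2 + (0.605)^2 = 0.128164 + 0.366025 = 0.494189.
  gamma(0) = 5 * (1 + 0.494189) = 5 * 1.494189 = 7.470945, which rounds to 7.4709.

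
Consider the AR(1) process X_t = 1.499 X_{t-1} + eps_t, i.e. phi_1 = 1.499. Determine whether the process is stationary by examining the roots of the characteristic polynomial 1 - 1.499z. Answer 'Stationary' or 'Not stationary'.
\text{Not stationary}

The AR(p) characteristic polynomial is P(z) = 1 - 1.499z.
Stationarity requires all roots to lie outside the unit circle, i.e. |z| > 1 for every root.
This is linear in z: 1 + (-1.499) z = 0  =>  z = -1/(-1.499) = 0.667111,  |z| = 0.667111.
Moduli of all roots: 0.6671.
All moduli strictly greater than 1? No.
Verdict: Not stationary.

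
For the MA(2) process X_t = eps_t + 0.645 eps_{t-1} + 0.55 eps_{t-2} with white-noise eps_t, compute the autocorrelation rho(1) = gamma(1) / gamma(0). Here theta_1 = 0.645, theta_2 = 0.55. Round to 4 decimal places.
\rho(1) = 0.5817

For an MA(q) process with theta_0 = 1, the autocovariance is
  gamma(k) = sigma^2 * sum_{i=0..q-k} theta_i * theta_{i+k},
and rho(k) = gamma(k) / gamma(0). Sigma^2 cancels.
  numerator   = (1)*(0.645) + (0.645)*(0.55) = 0.99975.
  denominator = (1)^2 + (0.645)^2 + (0.55)^2 = 1.718525.
  rho(1) = 0.99975 / 1.718525 = 0.5817.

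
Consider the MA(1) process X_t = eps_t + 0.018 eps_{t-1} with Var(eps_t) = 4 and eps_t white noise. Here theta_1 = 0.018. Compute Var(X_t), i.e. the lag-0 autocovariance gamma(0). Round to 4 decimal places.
\gamma(0) = 4.0013

For an MA(q) process X_t = eps_t + sum_i theta_i eps_{t-i} with
Var(eps_t) = sigma^2, the variance is
  gamma(0) = sigma^2 * (1 + sum_i theta_i^2).
  sum_i theta_i^2 = (0.018)^2 = 0.000324.
  gamma(0) = 4 * (1 + 0.000324) = 4 * 1.000324 = 4.001296, which rounds to 4.0013.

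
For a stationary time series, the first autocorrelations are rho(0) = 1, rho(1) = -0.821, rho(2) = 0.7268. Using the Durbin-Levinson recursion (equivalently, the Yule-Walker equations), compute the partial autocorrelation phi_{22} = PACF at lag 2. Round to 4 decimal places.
\phi_{22} = 0.1619

The PACF at lag k is phi_{kk}, the last component of the solution
to the Yule-Walker system G_k phi = r_k where
  (G_k)_{ij} = rho(|i - j|), (r_k)_i = rho(i), i,j = 1..k.
Equivalently, Durbin-Levinson gives phi_{kk} iteratively:
  phi_{11} = rho(1)
  phi_{kk} = [rho(k) - sum_{j=1..k-1} phi_{k-1,j} rho(k-j)]
            / [1 - sum_{j=1..k-1} phi_{k-1,j} rho(j)],
  phi_{k,j} = phi_{k-1,j} - phi_{kk} phi_{k-1,k-j},  j = 1..k-1.
Step k = 1:
  phi_11 = rho(1) = -0.821.
Step k = 2:
  phi_22 = [rho(2) - phi_11 rho(1)] / [1 - phi_11 rho(1)] = [0.7268 - (-0.821)(-0.821)] / [1 - (-0.821)(-0.821)]
         = 0.052759 / 0.325959 = 0.1619.
Therefore phi_{22} = 0.1619.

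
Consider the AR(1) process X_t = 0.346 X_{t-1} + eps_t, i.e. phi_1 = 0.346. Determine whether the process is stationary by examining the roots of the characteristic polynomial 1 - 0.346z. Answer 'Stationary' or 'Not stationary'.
\text{Stationary}

The AR(p) characteristic polynomial is P(z) = 1 - 0.346z.
Stationarity requires all roots to lie outside the unit circle, i.e. |z| > 1 for every root.
This is linear in z: 1 + (-0.346) z = 0  =>  z = -1/(-0.346) = 2.890173,  |z| = 2.890173.
Moduli of all roots: 2.8902.
All moduli strictly greater than 1? Yes.
Verdict: Stationary.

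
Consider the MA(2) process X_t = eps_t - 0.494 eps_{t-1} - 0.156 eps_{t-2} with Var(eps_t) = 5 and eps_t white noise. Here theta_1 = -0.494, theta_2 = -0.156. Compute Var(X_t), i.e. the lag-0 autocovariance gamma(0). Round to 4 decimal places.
\gamma(0) = 6.3419

For an MA(q) process X_t = eps_t + sum_i theta_i eps_{t-i} with
Var(eps_t) = sigma^2, the variance is
  gamma(0) = sigma^2 * (1 + sum_i theta_i^2).
  sum_i theta_i^2 = (-0.494)^2 + (-0.156)^2 = 0.244036 + 0.024336 = 0.268372.
  gamma(0) = 5 * (1 + 0.268372) = 5 * 1.268372 = 6.34186, which rounds to 6.3419.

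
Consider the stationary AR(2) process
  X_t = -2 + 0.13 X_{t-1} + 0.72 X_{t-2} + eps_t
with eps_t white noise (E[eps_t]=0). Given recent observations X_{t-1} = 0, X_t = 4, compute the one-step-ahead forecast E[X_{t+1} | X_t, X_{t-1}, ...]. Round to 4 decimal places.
E[X_{t+1} \mid \mathcal F_t] = -1.4800

For an AR(p) model X_t = c + sum_i phi_i X_{t-i} + eps_t, the
one-step-ahead conditional mean is
  E[X_{t+1} | X_t, ...] = c + sum_i phi_i X_{t+1-i}.
Substitute known values:
  E[X_{t+1} | ...] = -2 + (0.13) * (4) + (0.72) * (0)
                   = -1.4800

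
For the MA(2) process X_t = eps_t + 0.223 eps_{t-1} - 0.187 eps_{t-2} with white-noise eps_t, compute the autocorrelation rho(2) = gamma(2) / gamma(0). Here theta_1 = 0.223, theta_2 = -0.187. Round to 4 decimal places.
\rho(2) = -0.1724

For an MA(q) process with theta_0 = 1, the autocovariance is
  gamma(k) = sigma^2 * sum_{i=0..q-k} theta_i * theta_{i+k},
and rho(k) = gamma(k) / gamma(0). Sigma^2 cancels.
  numerator   = (1)*(-0.187) = -0.187.
  denominator = (1)^2 + (0.223)^2 + (-0.187)^2 = 1.084698.
  rho(2) = -0.187 / 1.084698 = -0.1724.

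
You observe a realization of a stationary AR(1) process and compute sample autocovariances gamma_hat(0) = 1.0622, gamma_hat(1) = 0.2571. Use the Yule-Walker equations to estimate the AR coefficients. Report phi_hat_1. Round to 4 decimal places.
\hat\phi_{1} = 0.2420

The Yule-Walker equations for an AR(p) process read, in matrix form,
  Gamma_p phi = r_p,   with   (Gamma_p)_{ij} = gamma(|i - j|),
                       (r_p)_i = gamma(i),   i,j = 1..p.
Substitute the sample gammas (Toeplitz matrix and right-hand side of size 1):
  Gamma_p = [[1.0622]]
  r_p     = [0.2571]
With p = 1 this is the single equation gamma(0) phi_1 = gamma(1):
  phi_hat_1 = gamma(1) / gamma(0) = 0.2571 / 1.0622 = 0.2420.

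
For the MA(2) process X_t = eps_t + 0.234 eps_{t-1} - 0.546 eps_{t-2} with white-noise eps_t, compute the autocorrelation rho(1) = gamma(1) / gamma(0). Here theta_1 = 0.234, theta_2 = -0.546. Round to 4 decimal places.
\rho(1) = 0.0785

For an MA(q) process with theta_0 = 1, the autocovariance is
  gamma(k) = sigma^2 * sum_{i=0..q-k} theta_i * theta_{i+k},
and rho(k) = gamma(k) / gamma(0). Sigma^2 cancels.
  numerator   = (1)*(0.234) + (0.234)*(-0.546) = 0.106236.
  denominator = (1)^2 + (0.234)^2 + (-0.546)^2 = 1.352872.
  rho(1) = 0.106236 / 1.352872 = 0.0785.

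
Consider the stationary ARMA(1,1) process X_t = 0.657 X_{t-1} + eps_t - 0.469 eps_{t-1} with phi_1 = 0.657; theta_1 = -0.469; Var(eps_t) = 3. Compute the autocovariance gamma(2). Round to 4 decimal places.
\gamma(2) = 0.4511

Multiply the model equation by X_{t-k} and take expectations. With theta_0 = psi_0 = 1 and psi_j the MA(infinity) weights, this gives
  gamma(k) - sum_i phi_i gamma(k-i) = c_k,
  c_k = sigma^2 * sum_{j=k..q} theta_j psi_{j-k}   (c_k = 0 for k > q),
using gamma(-m) = gamma(m).
psi-weights needed (psi_j = theta_j + sum_i phi_i psi_{j-i}):
  psi_1 = theta_1 + phi_1 = -0.469 + (0.657) = 0.188
Right-hand sides:
  c_0 = sigma^2 (1 + theta_1 psi_1) = 3 * (1 + (-0.469)(0.188)) = 3 * 0.911828 = 2.735484
  c_1 = sigma^2 theta_1 = 3 * (-0.469) = -1.407
  c_2 = 0
Equations for k = 0 and k = 1 (AR order 1):
  gamma(0) = phi_1 gamma(1) + c_0
  gamma(1) = phi_1 gamma(0) + c_1
Substituting the second into the first: gamma(0) (1 - phi_1^2) = c_0 + phi_1 c_1, so
  gamma(0) = (c_0 + phi_1 c_1) / (1 - phi_1^2) = (2.735484 + (0.657)(-1.407)) / (1 - (0.657)^2) = 1.811085 / 0.568351 = 3.186561.
  gamma(1) = phi_1 gamma(0) + c_1 = (0.657)(3.186561) + (-1.407) = 0.68657.
For k = 2 (> q): gamma(2) = phi_1 gamma(1) = (0.657)(0.68657) = 0.451077.
Therefore gamma(2) = 0.4511 (to 4 decimal places).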